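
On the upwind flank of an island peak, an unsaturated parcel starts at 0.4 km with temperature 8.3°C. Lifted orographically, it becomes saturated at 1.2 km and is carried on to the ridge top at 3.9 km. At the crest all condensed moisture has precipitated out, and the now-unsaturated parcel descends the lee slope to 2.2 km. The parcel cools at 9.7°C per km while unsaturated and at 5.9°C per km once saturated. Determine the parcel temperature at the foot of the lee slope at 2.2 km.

400 → 1200 m (dry, 9.7°C/km): ΔT = -9.7 × 0.8 = -7.76°C → T = 0.54°C
1200 → 3900 m (saturated, 5.9°C/km): ΔT = -5.9 × 2.7 = -15.93°C → T = -15.39°C
3900 → 2200 m (dry descent, 9.7°C/km): ΔT = +9.7 × 1.7 = +16.49°C → T = 1.1°C

1.1°C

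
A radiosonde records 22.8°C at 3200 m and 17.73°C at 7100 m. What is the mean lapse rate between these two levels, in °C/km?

Γ = −ΔT/Δz = (22.8 − 17.73) / (7100 − 3200) m
  = 5.07°C / 3.9 km = 1.3°C/km

1.3°C/km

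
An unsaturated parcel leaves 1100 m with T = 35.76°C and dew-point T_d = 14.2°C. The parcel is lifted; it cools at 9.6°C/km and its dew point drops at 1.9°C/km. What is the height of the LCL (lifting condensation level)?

T and T_d converge at 9.6 − 1.9 = 7.7°C per km
Height above start = (35.76 − 14.2) / 7.7 = 2.8 km
LCL altitude = 1100 m + 2800 m = 3900 m

3900 m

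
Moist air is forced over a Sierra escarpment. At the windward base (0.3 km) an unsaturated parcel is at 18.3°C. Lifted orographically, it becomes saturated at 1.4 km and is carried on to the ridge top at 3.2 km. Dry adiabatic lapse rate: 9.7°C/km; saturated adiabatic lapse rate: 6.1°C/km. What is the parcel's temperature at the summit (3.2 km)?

-3.35°C

300 → 1400 m (dry, 9.7°C/km): ΔT = -9.7 × 1.1 = -10.67°C → T = 7.63°C
1400 → 3200 m (saturated, 6.1°C/km): ΔT = -6.1 × 1.8 = -10.98°C → T = -3.35°C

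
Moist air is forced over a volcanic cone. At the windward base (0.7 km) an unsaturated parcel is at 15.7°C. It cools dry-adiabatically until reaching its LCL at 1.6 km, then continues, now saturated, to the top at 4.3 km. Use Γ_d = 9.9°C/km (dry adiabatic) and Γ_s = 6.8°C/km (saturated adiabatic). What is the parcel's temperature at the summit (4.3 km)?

-11.57°C

Dry to 1600 m: -9.9 × 0.9 km = -8.91°C, so T = 6.79°C.
Saturated to 4300 m: -6.8 × 2.7 km = -18.36°C, so T = -11.57°C.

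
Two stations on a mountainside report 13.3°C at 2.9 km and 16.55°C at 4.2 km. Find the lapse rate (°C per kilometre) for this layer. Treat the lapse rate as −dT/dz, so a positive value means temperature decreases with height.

Γ = −ΔT/Δz = (13.3 − 16.55) / (4200 − 2900) m
  = -3.25°C / 1.3 km = -2.5°C/km

-2.5°C/km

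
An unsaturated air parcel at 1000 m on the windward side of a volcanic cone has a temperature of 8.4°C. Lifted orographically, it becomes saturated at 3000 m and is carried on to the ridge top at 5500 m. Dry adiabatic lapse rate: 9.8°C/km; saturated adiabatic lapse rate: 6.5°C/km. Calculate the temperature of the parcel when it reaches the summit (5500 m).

-27.45°C

1000–3000 m, dry: Δz = 2 km ⇒ ΔT = -19.6°C; T = -11.2°C
3000–5500 m, saturated: Δz = 2.5 km ⇒ ΔT = -16.25°C; T = -27.45°C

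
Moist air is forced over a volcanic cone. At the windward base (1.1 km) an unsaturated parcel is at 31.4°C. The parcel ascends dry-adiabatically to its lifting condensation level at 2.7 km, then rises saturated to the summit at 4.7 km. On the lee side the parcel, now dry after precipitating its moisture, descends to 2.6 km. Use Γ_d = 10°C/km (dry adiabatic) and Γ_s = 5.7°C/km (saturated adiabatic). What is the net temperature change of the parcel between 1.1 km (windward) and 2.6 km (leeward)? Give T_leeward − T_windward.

-6.4°C

1100–2700 m, dry: Δz = 1.6 km ⇒ ΔT = -16°C; T = 15.4°C
2700–4700 m, saturated: Δz = 2 km ⇒ ΔT = -11.4°C; T = 4°C
4700–2600 m, dry descent: Δz = 2.1 km ⇒ ΔT = +21°C; T = 25°C
Net change vs windward start: 25 − 31.4 = -6.4°C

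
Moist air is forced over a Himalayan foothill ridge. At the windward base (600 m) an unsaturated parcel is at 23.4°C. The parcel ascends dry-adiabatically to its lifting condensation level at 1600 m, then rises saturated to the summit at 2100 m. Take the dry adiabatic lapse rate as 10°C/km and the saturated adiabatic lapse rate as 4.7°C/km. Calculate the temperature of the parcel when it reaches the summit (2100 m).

600–1600 m, dry: Δz = 1 km ⇒ ΔT = -10°C; T = 13.4°C
1600–2100 m, saturated: Δz = 0.5 km ⇒ ΔT = -2.35°C; T = 11.05°C

11.05°C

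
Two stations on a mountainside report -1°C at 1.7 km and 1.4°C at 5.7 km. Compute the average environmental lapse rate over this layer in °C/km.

Γ = −ΔT/Δz = (-1 − 1.4) / (5700 − 1700) m
  = -2.4°C / 4 km = -0.6°C/km

-0.6°C/km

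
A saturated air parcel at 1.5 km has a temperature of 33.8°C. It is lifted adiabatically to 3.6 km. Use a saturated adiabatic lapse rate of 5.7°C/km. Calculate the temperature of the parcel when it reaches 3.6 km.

1500–3600 m, saturated adiabatic: Δz = 2.1 km ⇒ ΔT = -11.97°C; T = 21.83°C

21.83°C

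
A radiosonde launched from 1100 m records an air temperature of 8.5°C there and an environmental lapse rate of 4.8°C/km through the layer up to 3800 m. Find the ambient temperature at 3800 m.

-4.46°C

Environmental to 3800 m: -4.8 × 2.7 km = -12.96°C, so T = -4.46°C.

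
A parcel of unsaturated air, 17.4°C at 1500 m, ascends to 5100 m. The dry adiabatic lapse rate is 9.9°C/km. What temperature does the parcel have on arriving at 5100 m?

-18.24°C

From 1500 m to 5100 m (dry adiabatic): cools by 9.9 × 3.6 = 35.64°C, giving -18.24°C.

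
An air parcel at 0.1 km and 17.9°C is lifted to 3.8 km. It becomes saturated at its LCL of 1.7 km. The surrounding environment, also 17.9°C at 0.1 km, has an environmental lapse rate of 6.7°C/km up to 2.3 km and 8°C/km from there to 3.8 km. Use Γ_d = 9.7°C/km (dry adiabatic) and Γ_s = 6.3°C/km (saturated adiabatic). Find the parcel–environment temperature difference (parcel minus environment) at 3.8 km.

-2.01°C (parcel cooler than environment)

Parcel:
  100–1700 m, dry: Δz = 1.6 km ⇒ ΔT = -15.52°C; T = 2.38°C
  1700–3800 m, saturated: Δz = 2.1 km ⇒ ΔT = -13.23°C; T = -10.85°C
Environment:
  100–2300 m, environment, lower layer: Δz = 2.2 km ⇒ ΔT = -14.74°C; T = 3.16°C
  2300–3800 m, environment, upper layer: Δz = 1.5 km ⇒ ΔT = -12°C; T = -8.84°C
T_parcel − T_env = -10.85 − (-8.84) = -2.01°C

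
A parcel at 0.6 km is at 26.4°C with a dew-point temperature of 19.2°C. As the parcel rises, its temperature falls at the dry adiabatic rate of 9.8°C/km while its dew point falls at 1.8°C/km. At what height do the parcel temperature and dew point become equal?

T and T_d converge at 9.8 − 1.8 = 8°C per km
Height above start = (26.4 − 19.2) / 8 = 0.9 km
LCL altitude = 600 m + 900 m = 1500 m

1.5 km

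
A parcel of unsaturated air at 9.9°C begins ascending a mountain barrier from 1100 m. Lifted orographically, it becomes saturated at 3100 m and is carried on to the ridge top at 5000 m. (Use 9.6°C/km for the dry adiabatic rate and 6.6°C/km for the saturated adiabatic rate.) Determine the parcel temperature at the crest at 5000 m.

1100–3100 m, dry: Δz = 2 km ⇒ ΔT = -19.2°C; T = -9.3°C
3100–5000 m, saturated: Δz = 1.9 km ⇒ ΔT = -12.54°C; T = -21.84°C

-21.84°C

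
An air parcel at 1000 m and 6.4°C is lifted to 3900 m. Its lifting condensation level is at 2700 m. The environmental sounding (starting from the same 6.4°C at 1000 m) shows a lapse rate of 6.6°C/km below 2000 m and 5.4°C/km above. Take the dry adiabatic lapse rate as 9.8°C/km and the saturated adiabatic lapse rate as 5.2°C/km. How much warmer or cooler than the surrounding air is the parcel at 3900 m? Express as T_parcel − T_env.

Parcel:
  1000–2700 m, dry: Δz = 1.7 km ⇒ ΔT = -16.66°C; T = -10.26°C
  2700–3900 m, saturated: Δz = 1.2 km ⇒ ΔT = -6.24°C; T = -16.5°C
Environment:
  1000–2000 m, environment, lower layer: Δz = 1 km ⇒ ΔT = -6.6°C; T = -0.2°C
  2000–3900 m, environment, upper layer: Δz = 1.9 km ⇒ ΔT = -10.26°C; T = -10.46°C
T_parcel − T_env = -16.5 − (-10.46) = -6.04°C

-6.04°C (parcel cooler than environment)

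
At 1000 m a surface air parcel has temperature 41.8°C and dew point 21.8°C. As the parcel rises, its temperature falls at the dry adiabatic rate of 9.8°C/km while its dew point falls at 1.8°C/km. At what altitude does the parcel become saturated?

3500 m

T and T_d converge at 9.8 − 1.8 = 8°C per km
Height above start = (41.8 − 21.8) / 8 = 2.5 km
LCL altitude = 1000 m + 2500 m = 3500 m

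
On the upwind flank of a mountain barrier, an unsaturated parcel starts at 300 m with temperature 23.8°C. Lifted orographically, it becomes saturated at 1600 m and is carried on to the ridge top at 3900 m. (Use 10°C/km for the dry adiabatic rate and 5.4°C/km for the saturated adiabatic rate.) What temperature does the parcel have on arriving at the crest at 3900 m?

300–1600 m, dry: Δz = 1.3 km ⇒ ΔT = -13°C; T = 10.8°C
1600–3900 m, saturated: Δz = 2.3 km ⇒ ΔT = -12.42°C; T = -1.62°C

-1.62°C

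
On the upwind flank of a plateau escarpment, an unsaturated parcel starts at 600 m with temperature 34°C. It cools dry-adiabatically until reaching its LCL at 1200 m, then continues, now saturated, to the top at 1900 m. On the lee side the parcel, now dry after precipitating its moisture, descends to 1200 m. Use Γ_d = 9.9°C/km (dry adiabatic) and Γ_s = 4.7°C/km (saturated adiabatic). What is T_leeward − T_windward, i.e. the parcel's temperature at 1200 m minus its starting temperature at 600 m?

-2.3°C

Dry to 1200 m: -9.9 × 0.6 km = -5.94°C, so T = 28.06°C.
Saturated to 1900 m: -4.7 × 0.7 km = -3.29°C, so T = 24.77°C.
Dry descent to 1200 m: +9.9 × 0.7 km = +6.93°C, so T = 31.7°C.
Net change vs windward start: 31.7 − 34 = -2.3°C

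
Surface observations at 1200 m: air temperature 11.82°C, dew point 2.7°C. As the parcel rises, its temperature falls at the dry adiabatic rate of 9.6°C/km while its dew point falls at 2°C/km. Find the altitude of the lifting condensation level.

2400 m

T and T_d converge at 9.6 − 2 = 7.6°C per km
Height above start = (11.82 − 2.7) / 7.6 = 1.2 km
LCL altitude = 1200 m + 1200 m = 2400 m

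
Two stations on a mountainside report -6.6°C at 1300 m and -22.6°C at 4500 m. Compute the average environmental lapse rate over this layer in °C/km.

5°C/km

Γ = −ΔT/Δz = (-6.6 − (-22.6)) / (4500 − 1300) m
  = 16°C / 3.2 km = 5°C/km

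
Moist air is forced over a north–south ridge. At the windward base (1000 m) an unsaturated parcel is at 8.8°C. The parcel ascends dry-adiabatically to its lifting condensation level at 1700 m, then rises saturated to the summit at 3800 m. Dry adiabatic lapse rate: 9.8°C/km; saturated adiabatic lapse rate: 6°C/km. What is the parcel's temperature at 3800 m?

-10.66°C

Dry to 1700 m: -9.8 × 0.7 km = -6.86°C, so T = 1.94°C.
Saturated to 3800 m: -6 × 2.1 km = -12.6°C, so T = -10.66°C.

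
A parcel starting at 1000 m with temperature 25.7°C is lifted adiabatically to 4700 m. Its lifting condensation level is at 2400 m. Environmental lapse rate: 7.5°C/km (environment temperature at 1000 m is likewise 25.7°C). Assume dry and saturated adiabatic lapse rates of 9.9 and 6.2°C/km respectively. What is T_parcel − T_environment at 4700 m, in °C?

Parcel:
  1000 → 2400 m (dry, 9.9°C/km): ΔT = -9.9 × 1.4 = -13.86°C → T = 11.84°C
  2400 → 4700 m (saturated, 6.2°C/km): ΔT = -6.2 × 2.3 = -14.26°C → T = -2.42°C
Environment:
  1000 → 4700 m (environment, 7.5°C/km): ΔT = -7.5 × 3.7 = -27.75°C → T = -2.05°C
T_parcel − T_env = -2.42 − (-2.05) = -0.37°C

-0.37°C (parcel cooler than environment)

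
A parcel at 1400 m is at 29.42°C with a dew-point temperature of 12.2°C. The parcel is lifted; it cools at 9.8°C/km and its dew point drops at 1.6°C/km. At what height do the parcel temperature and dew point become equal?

T and T_d converge at 9.8 − 1.6 = 8.2°C per km
Height above start = (29.42 − 12.2) / 8.2 = 2.1 km
LCL altitude = 1400 m + 2100 m = 3500 m

3500 m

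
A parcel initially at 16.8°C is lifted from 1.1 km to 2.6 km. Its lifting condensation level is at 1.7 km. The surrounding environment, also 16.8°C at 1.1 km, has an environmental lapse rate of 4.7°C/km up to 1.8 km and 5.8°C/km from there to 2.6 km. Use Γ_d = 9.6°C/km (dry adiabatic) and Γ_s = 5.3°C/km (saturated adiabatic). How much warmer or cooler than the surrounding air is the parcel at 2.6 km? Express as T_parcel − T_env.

Parcel:
  1100 → 1700 m (dry, 9.6°C/km): ΔT = -9.6 × 0.6 = -5.76°C → T = 11.04°C
  1700 → 2600 m (saturated, 5.3°C/km): ΔT = -5.3 × 0.9 = -4.77°C → T = 6.27°C
Environment:
  1100 → 1800 m (environment, lower layer, 4.7°C/km): ΔT = -4.7 × 0.7 = -3.29°C → T = 13.51°C
  1800 → 2600 m (environment, upper layer, 5.8°C/km): ΔT = -5.8 × 0.8 = -4.64°C → T = 8.87°C
T_parcel − T_env = 6.27 − 8.87 = -2.6°C

-2.6°C (parcel cooler than environment)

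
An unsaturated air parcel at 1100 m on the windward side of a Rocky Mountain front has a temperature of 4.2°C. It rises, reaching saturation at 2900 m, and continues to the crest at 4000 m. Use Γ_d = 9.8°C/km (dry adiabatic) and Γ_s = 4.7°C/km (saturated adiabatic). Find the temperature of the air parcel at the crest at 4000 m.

-18.61°C

From 1100 m to 2900 m (dry): cools by 9.8 × 1.8 = 17.64°C, giving -13.44°C.
From 2900 m to 4000 m (saturated): cools by 4.7 × 1.1 = 5.17°C, giving -18.61°C.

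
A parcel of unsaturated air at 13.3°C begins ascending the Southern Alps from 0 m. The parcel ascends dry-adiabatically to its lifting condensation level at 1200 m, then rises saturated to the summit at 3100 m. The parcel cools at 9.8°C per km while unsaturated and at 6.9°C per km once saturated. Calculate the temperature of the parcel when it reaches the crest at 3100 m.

Dry to 1200 m: -9.8 × 1.2 km = -11.76°C, so T = 1.54°C.
Saturated to 3100 m: -6.9 × 1.9 km = -13.11°C, so T = -11.57°C.

-11.57°C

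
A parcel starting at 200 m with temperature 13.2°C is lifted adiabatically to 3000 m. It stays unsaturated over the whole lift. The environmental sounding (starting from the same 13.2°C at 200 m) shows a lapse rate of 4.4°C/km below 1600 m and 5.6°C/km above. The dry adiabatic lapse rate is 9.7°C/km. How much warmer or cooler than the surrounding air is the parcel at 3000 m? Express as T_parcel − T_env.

Parcel:
  From 200 m to 3000 m (dry): cools by 9.7 × 2.8 = 27.16°C, giving -13.96°C.
Environment:
  From 200 m to 1600 m (environment, lower layer): cools by 4.4 × 1.4 = 6.16°C, giving 7.04°C.
  From 1600 m to 3000 m (environment, upper layer): cools by 5.6 × 1.4 = 7.84°C, giving -0.8°C.
T_parcel − T_env = -13.96 − (-0.8) = -13.16°C

-13.16°C (parcel cooler than environment)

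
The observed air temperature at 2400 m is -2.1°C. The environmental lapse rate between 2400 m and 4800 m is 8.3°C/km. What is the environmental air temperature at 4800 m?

-22.02°C

2400 → 4800 m (environmental, 8.3°C/km): ΔT = -8.3 × 2.4 = -19.92°C → T = -22.02°C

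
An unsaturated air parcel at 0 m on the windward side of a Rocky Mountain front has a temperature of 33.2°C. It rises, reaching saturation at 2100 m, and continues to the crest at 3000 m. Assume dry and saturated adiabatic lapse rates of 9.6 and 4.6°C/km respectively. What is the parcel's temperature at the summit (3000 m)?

8.9°C

Dry to 2100 m: -9.6 × 2.1 km = -20.16°C, so T = 13.04°C.
Saturated to 3000 m: -4.6 × 0.9 km = -4.14°C, so T = 8.9°C.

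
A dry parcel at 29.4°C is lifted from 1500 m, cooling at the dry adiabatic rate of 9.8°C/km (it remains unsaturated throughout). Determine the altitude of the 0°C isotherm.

4500 m

Height above start = (29.4 − 0) / 9.8 = 3 km
Altitude = 1500 m + 3000 m = 4500 m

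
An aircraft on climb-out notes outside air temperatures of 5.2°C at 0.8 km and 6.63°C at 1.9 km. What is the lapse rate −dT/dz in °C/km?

Γ = −ΔT/Δz = (5.2 − 6.63) / (1900 − 800) m
  = -1.43°C / 1.1 km = -1.3°C/km

-1.3°C/km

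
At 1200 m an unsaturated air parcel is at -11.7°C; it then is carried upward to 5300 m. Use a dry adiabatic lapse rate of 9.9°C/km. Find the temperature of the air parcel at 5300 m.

Dry adiabatic to 5300 m: -9.9 × 4.1 km = -40.59°C, so T = -52.29°C.

-52.29°C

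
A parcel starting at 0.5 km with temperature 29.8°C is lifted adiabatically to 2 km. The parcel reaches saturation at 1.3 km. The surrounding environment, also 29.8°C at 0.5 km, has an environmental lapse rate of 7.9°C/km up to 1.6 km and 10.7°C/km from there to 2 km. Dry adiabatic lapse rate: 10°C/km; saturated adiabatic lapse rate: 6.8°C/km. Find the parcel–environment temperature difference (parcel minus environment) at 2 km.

+0.21°C (parcel warmer than environment)

Parcel:
  Dry to 1300 m: -10 × 0.8 km = -8°C, so T = 21.8°C.
  Saturated to 2000 m: -6.8 × 0.7 km = -4.76°C, so T = 17.04°C.
Environment:
  Environment, lower layer to 1600 m: -7.9 × 1.1 km = -8.69°C, so T = 21.11°C.
  Environment, upper layer to 2000 m: -10.7 × 0.4 km = -4.28°C, so T = 16.83°C.
T_parcel − T_env = 17.04 − 16.83 = +0.21°C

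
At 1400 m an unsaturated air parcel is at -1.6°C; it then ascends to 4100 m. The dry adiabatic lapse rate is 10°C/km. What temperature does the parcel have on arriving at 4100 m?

From 1400 m to 4100 m (dry adiabatic): cools by 10 × 2.7 = 27°C, giving -28.6°C.

-28.6°C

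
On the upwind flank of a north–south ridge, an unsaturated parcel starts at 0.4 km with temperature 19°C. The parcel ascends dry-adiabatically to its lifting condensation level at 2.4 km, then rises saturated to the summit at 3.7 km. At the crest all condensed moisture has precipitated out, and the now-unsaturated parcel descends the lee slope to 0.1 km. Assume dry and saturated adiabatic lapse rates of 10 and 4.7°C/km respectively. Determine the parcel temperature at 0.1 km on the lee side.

400 → 2400 m (dry, 10°C/km): ΔT = -10 × 2 = -20°C → T = -1°C
2400 → 3700 m (saturated, 4.7°C/km): ΔT = -4.7 × 1.3 = -6.11°C → T = -7.11°C
3700 → 100 m (dry descent, 10°C/km): ΔT = +10 × 3.6 = +36°C → T = 28.89°C

28.89°C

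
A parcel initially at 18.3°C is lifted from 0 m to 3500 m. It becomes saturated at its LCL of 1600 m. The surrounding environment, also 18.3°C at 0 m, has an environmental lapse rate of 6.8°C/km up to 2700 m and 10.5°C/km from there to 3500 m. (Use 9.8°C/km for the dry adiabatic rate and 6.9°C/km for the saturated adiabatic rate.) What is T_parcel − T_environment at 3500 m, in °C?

Parcel:
  0 → 1600 m (dry, 9.8°C/km): ΔT = -9.8 × 1.6 = -15.68°C → T = 2.62°C
  1600 → 3500 m (saturated, 6.9°C/km): ΔT = -6.9 × 1.9 = -13.11°C → T = -10.49°C
Environment:
  0 → 2700 m (environment, lower layer, 6.8°C/km): ΔT = -6.8 × 2.7 = -18.36°C → T = -0.06°C
  2700 → 3500 m (environment, upper layer, 10.5°C/km): ΔT = -10.5 × 0.8 = -8.4°C → T = -8.46°C
T_parcel − T_env = -10.49 − (-8.46) = -2.03°C

-2.03°C (parcel cooler than environment)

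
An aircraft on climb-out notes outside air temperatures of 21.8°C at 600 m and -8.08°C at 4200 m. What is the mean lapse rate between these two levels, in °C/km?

Γ = −ΔT/Δz = (21.8 − (-8.08)) / (4200 − 600) m
  = 29.88°C / 3.6 km = 8.3°C/km

8.3°C/km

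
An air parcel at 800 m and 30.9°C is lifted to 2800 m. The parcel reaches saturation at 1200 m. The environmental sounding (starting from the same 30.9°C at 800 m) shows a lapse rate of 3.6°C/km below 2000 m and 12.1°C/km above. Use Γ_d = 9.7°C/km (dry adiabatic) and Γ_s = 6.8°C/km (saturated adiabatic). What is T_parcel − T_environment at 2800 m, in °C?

-0.76°C (parcel cooler than environment)

Parcel:
  Dry to 1200 m: -9.7 × 0.4 km = -3.88°C, so T = 27.02°C.
  Saturated to 2800 m: -6.8 × 1.6 km = -10.88°C, so T = 16.14°C.
Environment:
  Environment, lower layer to 2000 m: -3.6 × 1.2 km = -4.32°C, so T = 26.58°C.
  Environment, upper layer to 2800 m: -12.1 × 0.8 km = -9.68°C, so T = 16.9°C.
T_parcel − T_env = 16.14 − 16.9 = -0.76°C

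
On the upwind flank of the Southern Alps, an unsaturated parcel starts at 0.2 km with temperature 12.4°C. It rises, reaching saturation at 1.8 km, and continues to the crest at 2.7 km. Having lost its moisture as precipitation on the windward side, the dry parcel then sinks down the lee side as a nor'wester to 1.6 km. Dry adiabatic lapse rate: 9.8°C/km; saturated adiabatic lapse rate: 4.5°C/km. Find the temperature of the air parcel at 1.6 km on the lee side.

From 200 m to 1800 m (dry): cools by 9.8 × 1.6 = 15.68°C, giving -3.28°C.
From 1800 m to 2700 m (saturated): cools by 4.5 × 0.9 = 4.05°C, giving -7.33°C.
From 2700 m to 1600 m (dry descent): warms by 9.8 × 1.1 = 10.78°C, giving 3.45°C.

3.45°C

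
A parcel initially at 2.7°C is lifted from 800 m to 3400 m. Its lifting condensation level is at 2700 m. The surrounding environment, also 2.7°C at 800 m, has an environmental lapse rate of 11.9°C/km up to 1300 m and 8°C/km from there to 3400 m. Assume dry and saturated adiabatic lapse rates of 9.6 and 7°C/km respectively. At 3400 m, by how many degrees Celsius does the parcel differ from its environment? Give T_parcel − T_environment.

Parcel:
  From 800 m to 2700 m (dry): cools by 9.6 × 1.9 = 18.24°C, giving -15.54°C.
  From 2700 m to 3400 m (saturated): cools by 7 × 0.7 = 4.9°C, giving -20.44°C.
Environment:
  From 800 m to 1300 m (environment, lower layer): cools by 11.9 × 0.5 = 5.95°C, giving -3.25°C.
  From 1300 m to 3400 m (environment, upper layer): cools by 8 × 2.1 = 16.8°C, giving -20.05°C.
T_parcel − T_env = -20.44 − (-20.05) = -0.39°C

-0.39°C (parcel cooler than environment)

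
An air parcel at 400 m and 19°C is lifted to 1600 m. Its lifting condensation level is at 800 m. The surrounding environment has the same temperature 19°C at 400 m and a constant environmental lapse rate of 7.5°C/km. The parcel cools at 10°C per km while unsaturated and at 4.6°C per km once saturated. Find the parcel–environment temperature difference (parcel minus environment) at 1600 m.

+1.32°C (parcel warmer than environment)

Parcel:
  400 → 800 m (dry, 10°C/km): ΔT = -10 × 0.4 = -4°C → T = 15°C
  800 → 1600 m (saturated, 4.6°C/km): ΔT = -4.6 × 0.8 = -3.68°C → T = 11.32°C
Environment:
  400 → 1600 m (environment, 7.5°C/km): ΔT = -7.5 × 1.2 = -9°C → T = 10°C
T_parcel − T_env = 11.32 − 10 = +1.32°C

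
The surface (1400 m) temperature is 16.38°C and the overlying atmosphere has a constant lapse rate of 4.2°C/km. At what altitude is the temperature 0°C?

5300 m

Height above start = (16.38 − 0) / 4.2 = 3.9 km
Altitude = 1400 m + 3900 m = 5300 m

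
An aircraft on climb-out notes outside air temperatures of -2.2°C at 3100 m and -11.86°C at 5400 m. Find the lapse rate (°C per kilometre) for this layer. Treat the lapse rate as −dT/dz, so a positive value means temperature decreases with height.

4.2°C/km

Γ = −ΔT/Δz = (-2.2 − (-11.86)) / (5400 − 3100) m
  = 9.66°C / 2.3 km = 4.2°C/km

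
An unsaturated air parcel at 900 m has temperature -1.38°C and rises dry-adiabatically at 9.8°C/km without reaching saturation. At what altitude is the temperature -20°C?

2800 m

Height above start = (-1.38 − (-20)) / 9.8 = 1.9 km
Altitude = 900 m + 1900 m = 2800 m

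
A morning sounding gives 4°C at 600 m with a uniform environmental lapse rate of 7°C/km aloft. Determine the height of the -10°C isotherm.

Height above start = (4 − (-10)) / 7 = 2 km
Altitude = 600 m + 2000 m = 2600 m

2600 m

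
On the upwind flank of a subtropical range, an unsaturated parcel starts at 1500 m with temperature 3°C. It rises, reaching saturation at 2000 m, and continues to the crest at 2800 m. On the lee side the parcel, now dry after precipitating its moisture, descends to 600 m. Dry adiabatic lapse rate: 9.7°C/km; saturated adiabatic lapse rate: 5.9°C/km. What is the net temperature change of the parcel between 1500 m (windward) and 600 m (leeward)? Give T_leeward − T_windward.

1500–2000 m, dry: Δz = 0.5 km ⇒ ΔT = -4.85°C; T = -1.85°C
2000–2800 m, saturated: Δz = 0.8 km ⇒ ΔT = -4.72°C; T = -6.57°C
2800–600 m, dry descent: Δz = 2.2 km ⇒ ΔT = +21.34°C; T = 14.77°C
Net change vs windward start: 14.77 − 3 = +11.77°C

+11.77°C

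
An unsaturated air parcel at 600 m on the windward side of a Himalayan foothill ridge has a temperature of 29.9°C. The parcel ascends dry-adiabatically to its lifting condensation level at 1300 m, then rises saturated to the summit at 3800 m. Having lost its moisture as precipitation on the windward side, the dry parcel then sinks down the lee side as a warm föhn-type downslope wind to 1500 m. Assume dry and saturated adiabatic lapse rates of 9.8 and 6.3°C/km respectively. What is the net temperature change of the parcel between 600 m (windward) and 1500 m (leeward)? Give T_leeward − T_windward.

-0.07°C

From 600 m to 1300 m (dry): cools by 9.8 × 0.7 = 6.86°C, giving 23.04°C.
From 1300 m to 3800 m (saturated): cools by 6.3 × 2.5 = 15.75°C, giving 7.29°C.
From 3800 m to 1500 m (dry descent): warms by 9.8 × 2.3 = 22.54°C, giving 29.83°C.
Net change vs windward start: 29.83 − 29.9 = -0.07°C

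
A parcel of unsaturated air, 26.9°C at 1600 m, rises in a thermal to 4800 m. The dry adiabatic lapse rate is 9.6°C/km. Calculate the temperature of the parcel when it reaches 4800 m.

-3.82°C

Dry adiabatic to 4800 m: -9.6 × 3.2 km = -30.72°C, so T = -3.82°C.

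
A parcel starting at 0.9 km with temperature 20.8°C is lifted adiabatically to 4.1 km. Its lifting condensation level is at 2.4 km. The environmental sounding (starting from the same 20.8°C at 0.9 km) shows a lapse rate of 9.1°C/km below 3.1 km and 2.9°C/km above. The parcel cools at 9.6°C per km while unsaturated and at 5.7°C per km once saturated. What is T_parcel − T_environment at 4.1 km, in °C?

-1.17°C (parcel cooler than environment)

Parcel:
  900–2400 m, dry: Δz = 1.5 km ⇒ ΔT = -14.4°C; T = 6.4°C
  2400–4100 m, saturated: Δz = 1.7 km ⇒ ΔT = -9.69°C; T = -3.29°C
Environment:
  900–3100 m, environment, lower layer: Δz = 2.2 km ⇒ ΔT = -20.02°C; T = 0.78°C
  3100–4100 m, environment, upper layer: Δz = 1 km ⇒ ΔT = -2.9°C; T = -2.12°C
T_parcel − T_env = -3.29 − (-2.12) = -1.17°C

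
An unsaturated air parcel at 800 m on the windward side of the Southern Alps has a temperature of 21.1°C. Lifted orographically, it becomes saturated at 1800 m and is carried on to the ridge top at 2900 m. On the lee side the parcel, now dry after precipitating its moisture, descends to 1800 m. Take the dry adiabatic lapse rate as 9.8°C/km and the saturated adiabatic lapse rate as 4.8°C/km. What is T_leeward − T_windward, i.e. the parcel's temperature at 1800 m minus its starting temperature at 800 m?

-4.3°C

From 800 m to 1800 m (dry): cools by 9.8 × 1 = 9.8°C, giving 11.3°C.
From 1800 m to 2900 m (saturated): cools by 4.8 × 1.1 = 5.28°C, giving 6.02°C.
From 2900 m to 1800 m (dry descent): warms by 9.8 × 1.1 = 10.78°C, giving 16.8°C.
Net change vs windward start: 16.8 − 21.1 = -4.3°C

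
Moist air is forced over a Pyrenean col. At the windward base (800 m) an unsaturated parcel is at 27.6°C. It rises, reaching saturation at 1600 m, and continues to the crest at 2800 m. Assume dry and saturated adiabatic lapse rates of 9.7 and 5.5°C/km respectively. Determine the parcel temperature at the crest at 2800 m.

From 800 m to 1600 m (dry): cools by 9.7 × 0.8 = 7.76°C, giving 19.84°C.
From 1600 m to 2800 m (saturated): cools by 5.5 × 1.2 = 6.6°C, giving 13.24°C.

13.24°C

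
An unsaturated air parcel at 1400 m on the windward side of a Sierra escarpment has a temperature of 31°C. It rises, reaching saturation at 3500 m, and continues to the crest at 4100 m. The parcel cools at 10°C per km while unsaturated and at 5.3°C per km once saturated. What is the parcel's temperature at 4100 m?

From 1400 m to 3500 m (dry): cools by 10 × 2.1 = 21°C, giving 10°C.
From 3500 m to 4100 m (saturated): cools by 5.3 × 0.6 = 3.18°C, giving 6.82°C.

6.82°C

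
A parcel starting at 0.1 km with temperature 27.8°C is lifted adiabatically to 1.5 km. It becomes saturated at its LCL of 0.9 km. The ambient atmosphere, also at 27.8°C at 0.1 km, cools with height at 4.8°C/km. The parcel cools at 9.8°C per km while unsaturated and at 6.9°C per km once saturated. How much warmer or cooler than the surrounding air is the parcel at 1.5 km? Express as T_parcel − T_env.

Parcel:
  From 100 m to 900 m (dry): cools by 9.8 × 0.8 = 7.84°C, giving 19.96°C.
  From 900 m to 1500 m (saturated): cools by 6.9 × 0.6 = 4.14°C, giving 15.82°C.
Environment:
  From 100 m to 1500 m (environment): cools by 4.8 × 1.4 = 6.72°C, giving 21.08°C.
T_parcel − T_env = 15.82 − 21.08 = -5.26°C

-5.26°C (parcel cooler than environment)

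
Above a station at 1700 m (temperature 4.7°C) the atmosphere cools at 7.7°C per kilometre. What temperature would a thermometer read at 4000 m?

1700–4000 m, environmental: Δz = 2.3 km ⇒ ΔT = -17.71°C; T = -13.01°C

-13.01°C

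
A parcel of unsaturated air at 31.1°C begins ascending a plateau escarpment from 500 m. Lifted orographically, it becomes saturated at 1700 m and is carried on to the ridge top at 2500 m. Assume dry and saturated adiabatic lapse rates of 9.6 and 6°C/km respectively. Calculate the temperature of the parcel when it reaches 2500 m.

14.78°C

500–1700 m, dry: Δz = 1.2 km ⇒ ΔT = -11.52°C; T = 19.58°C
1700–2500 m, saturated: Δz = 0.8 km ⇒ ΔT = -4.8°C; T = 14.78°C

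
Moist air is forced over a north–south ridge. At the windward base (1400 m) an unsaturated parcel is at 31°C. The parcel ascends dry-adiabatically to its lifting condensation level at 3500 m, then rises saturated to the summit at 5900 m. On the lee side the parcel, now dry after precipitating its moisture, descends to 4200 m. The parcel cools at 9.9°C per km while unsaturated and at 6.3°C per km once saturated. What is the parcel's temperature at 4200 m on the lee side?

11.92°C

1400–3500 m, dry: Δz = 2.1 km ⇒ ΔT = -20.79°C; T = 10.21°C
3500–5900 m, saturated: Δz = 2.4 km ⇒ ΔT = -15.12°C; T = -4.91°C
5900–4200 m, dry descent: Δz = 1.7 km ⇒ ΔT = +16.83°C; T = 11.92°C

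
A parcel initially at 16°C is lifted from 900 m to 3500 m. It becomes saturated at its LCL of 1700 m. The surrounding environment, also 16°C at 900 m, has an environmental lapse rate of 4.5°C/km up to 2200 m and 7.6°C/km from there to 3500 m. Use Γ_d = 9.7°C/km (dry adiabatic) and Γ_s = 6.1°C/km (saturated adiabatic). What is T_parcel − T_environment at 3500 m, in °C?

-3.01°C (parcel cooler than environment)

Parcel:
  From 900 m to 1700 m (dry): cools by 9.7 × 0.8 = 7.76°C, giving 8.24°C.
  From 1700 m to 3500 m (saturated): cools by 6.1 × 1.8 = 10.98°C, giving -2.74°C.
Environment:
  From 900 m to 2200 m (environment, lower layer): cools by 4.5 × 1.3 = 5.85°C, giving 10.15°C.
  From 2200 m to 3500 m (environment, upper layer): cools by 7.6 × 1.3 = 9.88°C, giving 0.27°C.
T_parcel − T_env = -2.74 − 0.27 = -3.01°C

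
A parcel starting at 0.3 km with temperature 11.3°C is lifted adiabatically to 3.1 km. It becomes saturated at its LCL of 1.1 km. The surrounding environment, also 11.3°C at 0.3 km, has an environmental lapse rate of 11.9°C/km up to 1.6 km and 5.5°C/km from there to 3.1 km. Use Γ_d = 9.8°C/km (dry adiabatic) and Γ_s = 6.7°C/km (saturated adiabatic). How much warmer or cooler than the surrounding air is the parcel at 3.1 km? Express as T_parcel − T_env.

Parcel:
  Dry to 1100 m: -9.8 × 0.8 km = -7.84°C, so T = 3.46°C.
  Saturated to 3100 m: -6.7 × 2 km = -13.4°C, so T = -9.94°C.
Environment:
  Environment, lower layer to 1600 m: -11.9 × 1.3 km = -15.47°C, so T = -4.17°C.
  Environment, upper layer to 3100 m: -5.5 × 1.5 km = -8.25°C, so T = -12.42°C.
T_parcel − T_env = -9.94 − (-12.42) = +2.48°C

+2.48°C (parcel warmer than environment)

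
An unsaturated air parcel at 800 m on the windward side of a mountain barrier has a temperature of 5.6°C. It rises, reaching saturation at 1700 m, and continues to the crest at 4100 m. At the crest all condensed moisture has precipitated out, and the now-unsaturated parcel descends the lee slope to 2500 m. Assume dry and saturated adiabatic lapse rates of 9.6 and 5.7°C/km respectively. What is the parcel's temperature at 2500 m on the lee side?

Dry to 1700 m: -9.6 × 0.9 km = -8.64°C, so T = -3.04°C.
Saturated to 4100 m: -5.7 × 2.4 km = -13.68°C, so T = -16.72°C.
Dry descent to 2500 m: +9.6 × 1.6 km = +15.36°C, so T = -1.36°C.

-1.36°C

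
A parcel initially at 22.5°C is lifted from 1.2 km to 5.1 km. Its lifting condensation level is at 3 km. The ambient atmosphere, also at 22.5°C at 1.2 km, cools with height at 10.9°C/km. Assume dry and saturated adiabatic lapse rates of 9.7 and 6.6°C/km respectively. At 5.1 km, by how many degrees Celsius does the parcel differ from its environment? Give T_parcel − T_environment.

+11.19°C (parcel warmer than environment)

Parcel:
  From 1200 m to 3000 m (dry): cools by 9.7 × 1.8 = 17.46°C, giving 5.04°C.
  From 3000 m to 5100 m (saturated): cools by 6.6 × 2.1 = 13.86°C, giving -8.82°C.
Environment:
  From 1200 m to 5100 m (environment): cools by 10.9 × 3.9 = 42.51°C, giving -20.01°C.
T_parcel − T_env = -8.82 − (-20.01) = +11.19°C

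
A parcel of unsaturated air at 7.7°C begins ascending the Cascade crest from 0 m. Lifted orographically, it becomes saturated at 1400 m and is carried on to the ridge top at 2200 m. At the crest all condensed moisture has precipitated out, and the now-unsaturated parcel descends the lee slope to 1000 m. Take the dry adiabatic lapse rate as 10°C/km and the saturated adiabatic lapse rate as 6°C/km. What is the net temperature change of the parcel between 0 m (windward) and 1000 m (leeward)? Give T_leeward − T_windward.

-6.8°C

Dry to 1400 m: -10 × 1.4 km = -14°C, so T = -6.3°C.
Saturated to 2200 m: -6 × 0.8 km = -4.8°C, so T = -11.1°C.
Dry descent to 1000 m: +10 × 1.2 km = +12°C, so T = 0.9°C.
Net change vs windward start: 0.9 − 7.7 = -6.8°C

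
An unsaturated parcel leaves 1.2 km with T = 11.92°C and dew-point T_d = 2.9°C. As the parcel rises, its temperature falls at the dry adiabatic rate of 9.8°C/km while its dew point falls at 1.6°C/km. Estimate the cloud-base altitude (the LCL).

2.3 km

T and T_d converge at 9.8 − 1.6 = 8.2°C per km
Height above start = (11.92 − 2.9) / 8.2 = 1.1 km
LCL altitude = 1200 m + 1100 m = 2300 m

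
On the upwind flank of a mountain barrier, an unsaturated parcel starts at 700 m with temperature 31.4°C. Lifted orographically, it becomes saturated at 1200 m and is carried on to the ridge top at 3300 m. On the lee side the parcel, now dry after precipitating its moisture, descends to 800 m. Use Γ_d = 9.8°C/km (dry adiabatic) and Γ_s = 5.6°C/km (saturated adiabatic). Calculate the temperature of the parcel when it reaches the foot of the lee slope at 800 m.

39.24°C

700 → 1200 m (dry, 9.8°C/km): ΔT = -9.8 × 0.5 = -4.9°C → T = 26.5°C
1200 → 3300 m (saturated, 5.6°C/km): ΔT = -5.6 × 2.1 = -11.76°C → T = 14.74°C
3300 → 800 m (dry descent, 9.8°C/km): ΔT = +9.8 × 2.5 = +24.5°C → T = 39.24°C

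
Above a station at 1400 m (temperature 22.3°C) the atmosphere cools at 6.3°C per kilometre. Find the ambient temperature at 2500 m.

15.37°C

1400 → 2500 m (environmental, 6.3°C/km): ΔT = -6.3 × 1.1 = -6.93°C → T = 15.37°C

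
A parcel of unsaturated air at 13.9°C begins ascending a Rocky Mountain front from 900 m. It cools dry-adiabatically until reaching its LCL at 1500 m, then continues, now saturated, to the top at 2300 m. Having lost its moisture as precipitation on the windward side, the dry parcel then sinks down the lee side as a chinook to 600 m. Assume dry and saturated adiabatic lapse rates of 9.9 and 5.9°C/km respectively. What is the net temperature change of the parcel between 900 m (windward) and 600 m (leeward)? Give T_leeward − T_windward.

900 → 1500 m (dry, 9.9°C/km): ΔT = -9.9 × 0.6 = -5.94°C → T = 7.96°C
1500 → 2300 m (saturated, 5.9°C/km): ΔT = -5.9 × 0.8 = -4.72°C → T = 3.24°C
2300 → 600 m (dry descent, 9.9°C/km): ΔT = +9.9 × 1.7 = +16.83°C → T = 20.07°C
Net change vs windward start: 20.07 − 13.9 = +6.17°C

+6.17°C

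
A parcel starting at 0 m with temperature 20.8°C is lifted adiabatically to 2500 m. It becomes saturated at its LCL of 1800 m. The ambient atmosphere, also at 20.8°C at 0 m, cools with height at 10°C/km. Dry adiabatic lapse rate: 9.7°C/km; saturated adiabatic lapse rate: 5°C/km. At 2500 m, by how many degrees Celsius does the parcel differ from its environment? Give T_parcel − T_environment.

Parcel:
  Dry to 1800 m: -9.7 × 1.8 km = -17.46°C, so T = 3.34°C.
  Saturated to 2500 m: -5 × 0.7 km = -3.5°C, so T = -0.16°C.
Environment:
  Environment to 2500 m: -10 × 2.5 km = -25°C, so T = -4.2°C.
T_parcel − T_env = -0.16 − (-4.2) = +4.04°C

+4.04°C (parcel warmer than environment)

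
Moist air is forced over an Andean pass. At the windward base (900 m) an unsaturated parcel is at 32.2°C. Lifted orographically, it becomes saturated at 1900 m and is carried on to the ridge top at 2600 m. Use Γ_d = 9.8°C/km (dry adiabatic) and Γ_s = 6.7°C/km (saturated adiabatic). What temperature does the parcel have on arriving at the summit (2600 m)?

900 → 1900 m (dry, 9.8°C/km): ΔT = -9.8 × 1 = -9.8°C → T = 22.4°C
1900 → 2600 m (saturated, 6.7°C/km): ΔT = -6.7 × 0.7 = -4.69°C → T = 17.71°C

17.71°C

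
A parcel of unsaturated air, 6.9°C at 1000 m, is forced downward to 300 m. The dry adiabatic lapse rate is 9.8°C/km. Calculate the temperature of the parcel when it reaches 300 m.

1000 → 300 m (dry adiabatic, 9.8°C/km): ΔT = +9.8 × 0.7 = +6.86°C → T = 13.76°C

13.76°C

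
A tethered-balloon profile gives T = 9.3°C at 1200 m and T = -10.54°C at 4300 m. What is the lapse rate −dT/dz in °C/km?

6.4°C/km

Γ = −ΔT/Δz = (9.3 − (-10.54)) / (4300 − 1200) m
  = 19.84°C / 3.1 km = 6.4°C/km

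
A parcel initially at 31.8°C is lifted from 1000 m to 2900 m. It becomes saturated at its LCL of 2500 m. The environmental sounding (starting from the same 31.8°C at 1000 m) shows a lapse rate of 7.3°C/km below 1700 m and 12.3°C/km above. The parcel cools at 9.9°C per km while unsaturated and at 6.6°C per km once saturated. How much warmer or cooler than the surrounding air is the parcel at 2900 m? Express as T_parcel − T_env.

+2.38°C (parcel warmer than environment)

Parcel:
  Dry to 2500 m: -9.9 × 1.5 km = -14.85°C, so T = 16.95°C.
  Saturated to 2900 m: -6.6 × 0.4 km = -2.64°C, so T = 14.31°C.
Environment:
  Environment, lower layer to 1700 m: -7.3 × 0.7 km = -5.11°C, so T = 26.69°C.
  Environment, upper layer to 2900 m: -12.3 × 1.2 km = -14.76°C, so T = 11.93°C.
T_parcel − T_env = 14.31 − 11.93 = +2.38°C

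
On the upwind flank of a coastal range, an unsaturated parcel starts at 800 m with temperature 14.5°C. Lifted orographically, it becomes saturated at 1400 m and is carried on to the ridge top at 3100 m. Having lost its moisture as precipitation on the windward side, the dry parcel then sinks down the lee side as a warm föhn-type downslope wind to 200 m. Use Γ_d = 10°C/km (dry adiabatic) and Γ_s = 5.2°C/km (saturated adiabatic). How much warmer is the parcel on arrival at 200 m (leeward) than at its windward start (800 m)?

Dry to 1400 m: -10 × 0.6 km = -6°C, so T = 8.5°C.
Saturated to 3100 m: -5.2 × 1.7 km = -8.84°C, so T = -0.34°C.
Dry descent to 200 m: +10 × 2.9 km = +29°C, so T = 28.66°C.
Net change vs windward start: 28.66 − 14.5 = +14.16°C

+14.16°C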